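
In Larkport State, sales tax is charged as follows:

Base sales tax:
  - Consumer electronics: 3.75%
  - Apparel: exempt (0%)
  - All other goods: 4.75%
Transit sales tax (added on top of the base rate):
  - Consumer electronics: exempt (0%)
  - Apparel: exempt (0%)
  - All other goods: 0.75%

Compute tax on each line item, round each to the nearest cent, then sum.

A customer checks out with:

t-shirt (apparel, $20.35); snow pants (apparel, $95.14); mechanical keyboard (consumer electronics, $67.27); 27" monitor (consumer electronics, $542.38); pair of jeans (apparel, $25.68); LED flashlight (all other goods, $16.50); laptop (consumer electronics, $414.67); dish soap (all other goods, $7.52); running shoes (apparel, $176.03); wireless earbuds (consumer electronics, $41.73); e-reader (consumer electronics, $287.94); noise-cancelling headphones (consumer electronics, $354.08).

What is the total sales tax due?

$65.37

T-shirt $20.35: apparel → 0% + 0% transit = 0% → $0.00
Snow pants $95.14: apparel → 0% + 0% transit = 0% → $0.00
Mechanical keyboard $67.27: consumer electronics → 3.75% + 0% transit = 3.75% → $2.52
27" monitor $542.38: consumer electronics → 3.75% + 0% transit = 3.75% → $20.34
Pair of jeans $25.68: apparel → 0% + 0% transit = 0% → $0.00
LED flashlight $16.50: all other goods → 4.75% + 0.75% transit = 5.5% → $0.91
Laptop $414.67: consumer electronics → 3.75% + 0% transit = 3.75% → $15.55
Dish soap $7.52: all other goods → 4.75% + 0.75% transit = 5.5% → $0.41
Running shoes $176.03: apparel → 0% + 0% transit = 0% → $0.00
Wireless earbuds $41.73: consumer electronics → 3.75% + 0% transit = 3.75% → $1.56
E-reader $287.94: consumer electronics → 3.75% + 0% transit = 3.75% → $10.80
Noise-cancelling headphones $354.08: consumer electronics → 3.75% + 0% transit = 3.75% → $13.28
Total tax = $2.52 + $20.34 + $0.91 + $15.55 + $0.41 + $1.56 + $10.80 + $13.28 = $65.37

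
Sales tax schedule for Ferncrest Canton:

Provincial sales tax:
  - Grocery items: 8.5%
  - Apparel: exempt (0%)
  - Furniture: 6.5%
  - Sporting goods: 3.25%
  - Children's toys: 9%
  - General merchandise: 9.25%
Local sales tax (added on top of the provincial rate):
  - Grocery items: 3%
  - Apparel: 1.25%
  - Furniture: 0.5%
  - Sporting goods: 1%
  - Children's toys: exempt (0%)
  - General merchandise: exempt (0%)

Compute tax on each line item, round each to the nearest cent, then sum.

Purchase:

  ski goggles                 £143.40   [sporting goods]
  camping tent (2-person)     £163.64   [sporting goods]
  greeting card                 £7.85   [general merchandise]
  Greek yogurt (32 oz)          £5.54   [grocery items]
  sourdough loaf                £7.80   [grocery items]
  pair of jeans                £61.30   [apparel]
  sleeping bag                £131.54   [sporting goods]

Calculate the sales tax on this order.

£21.67

Ski goggles £143.40: sporting goods → 3.25% + 1% local = 4.25% → £6.09
Camping tent (2-person) £163.64: sporting goods → 3.25% + 1% local = 4.25% → £6.95
Greeting card £7.85: general merchandise → 9.25% + 0% local = 9.25% → £0.73
Greek yogurt (32 oz) £5.54: grocery items → 8.5% + 3% local = 11.5% → £0.64
Sourdough loaf £7.80: grocery items → 8.5% + 3% local = 11.5% → £0.90
Pair of jeans £61.30: apparel → 0% + 1.25% local = 1.25% → £0.77
Sleeping bag £131.54: sporting goods → 3.25% + 1% local = 4.25% → £5.59
Total tax = £6.09 + £6.95 + £0.73 + £0.64 + £0.90 + £0.77 + £5.59 = £21.67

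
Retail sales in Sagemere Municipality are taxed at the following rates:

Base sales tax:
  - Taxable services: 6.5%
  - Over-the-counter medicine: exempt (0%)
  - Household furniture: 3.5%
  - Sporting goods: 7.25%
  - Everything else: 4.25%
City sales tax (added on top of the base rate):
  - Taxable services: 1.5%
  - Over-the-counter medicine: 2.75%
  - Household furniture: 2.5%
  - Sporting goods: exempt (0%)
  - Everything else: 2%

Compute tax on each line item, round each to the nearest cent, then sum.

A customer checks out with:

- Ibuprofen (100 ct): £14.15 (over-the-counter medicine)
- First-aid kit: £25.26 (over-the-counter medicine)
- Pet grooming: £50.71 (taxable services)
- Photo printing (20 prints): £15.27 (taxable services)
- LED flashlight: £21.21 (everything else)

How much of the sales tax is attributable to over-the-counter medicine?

£1.08

Ibuprofen (100 ct) £14.15: over-the-counter medicine → 0% + 2.75% city = 2.75% → £0.39
First-aid kit £25.26: over-the-counter medicine → 0% + 2.75% city = 2.75% → £0.69
Tax on over-the-counter medicine = £0.39 + £0.69 = £1.08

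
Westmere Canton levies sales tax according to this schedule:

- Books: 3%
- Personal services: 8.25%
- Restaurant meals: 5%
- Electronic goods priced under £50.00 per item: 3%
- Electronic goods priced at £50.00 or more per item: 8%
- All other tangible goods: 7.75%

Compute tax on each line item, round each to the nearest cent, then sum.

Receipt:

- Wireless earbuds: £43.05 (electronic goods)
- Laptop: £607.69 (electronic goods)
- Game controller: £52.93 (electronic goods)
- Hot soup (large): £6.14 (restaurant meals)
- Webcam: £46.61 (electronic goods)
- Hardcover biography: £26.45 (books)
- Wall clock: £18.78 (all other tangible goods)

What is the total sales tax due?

£58.10

Wireless earbuds £43.05: electronic goods, under £50.00 → 3% → £1.29
Laptop £607.69: electronic goods, £50.00 or more → 8% → £48.62
Game controller £52.93: electronic goods, £50.00 or more → 8% → £4.23
Hot soup (large) £6.14: restaurant meals → 5% → £0.31
Webcam £46.61: electronic goods, under £50.00 → 3% → £1.40
Hardcover biography £26.45: books → 3% → £0.79
Wall clock £18.78: all other tangible goods → 7.75% → £1.46
Total tax = £1.29 + £48.62 + £4.23 + £0.31 + £1.40 + £0.79 + £1.46 = £58.10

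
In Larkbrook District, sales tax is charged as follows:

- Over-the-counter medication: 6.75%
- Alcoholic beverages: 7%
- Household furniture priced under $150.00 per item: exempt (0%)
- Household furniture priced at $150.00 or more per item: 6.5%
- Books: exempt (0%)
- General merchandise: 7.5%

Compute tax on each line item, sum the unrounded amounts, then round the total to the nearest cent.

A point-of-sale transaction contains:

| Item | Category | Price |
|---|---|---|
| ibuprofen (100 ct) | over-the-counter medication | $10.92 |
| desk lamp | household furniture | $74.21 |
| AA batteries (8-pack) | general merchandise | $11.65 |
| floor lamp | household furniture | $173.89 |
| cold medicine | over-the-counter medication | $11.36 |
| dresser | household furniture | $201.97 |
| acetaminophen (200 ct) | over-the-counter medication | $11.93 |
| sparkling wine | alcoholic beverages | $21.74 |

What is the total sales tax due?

$29.14

Ibuprofen (100 ct) $10.92: over-the-counter medication → 6.75% → $0.7371
Desk lamp $74.21: household furniture, under $150.00 → 0% → $0.00
AA batteries (8-pack) $11.65: general merchandise → 7.5% → $0.87375
Floor lamp $173.89: household furniture, $150.00 or more → 6.5% → $11.30285
Cold medicine $11.36: over-the-counter medication → 6.75% → $0.7668
Dresser $201.97: household furniture, $150.00 or more → 6.5% → $13.12805
Acetaminophen (200 ct) $11.93: over-the-counter medication → 6.75% → $0.805275
Sparkling wine $21.74: alcoholic beverages → 7% → $1.5218
Unrounded tax sum = $29.135625 → $29.14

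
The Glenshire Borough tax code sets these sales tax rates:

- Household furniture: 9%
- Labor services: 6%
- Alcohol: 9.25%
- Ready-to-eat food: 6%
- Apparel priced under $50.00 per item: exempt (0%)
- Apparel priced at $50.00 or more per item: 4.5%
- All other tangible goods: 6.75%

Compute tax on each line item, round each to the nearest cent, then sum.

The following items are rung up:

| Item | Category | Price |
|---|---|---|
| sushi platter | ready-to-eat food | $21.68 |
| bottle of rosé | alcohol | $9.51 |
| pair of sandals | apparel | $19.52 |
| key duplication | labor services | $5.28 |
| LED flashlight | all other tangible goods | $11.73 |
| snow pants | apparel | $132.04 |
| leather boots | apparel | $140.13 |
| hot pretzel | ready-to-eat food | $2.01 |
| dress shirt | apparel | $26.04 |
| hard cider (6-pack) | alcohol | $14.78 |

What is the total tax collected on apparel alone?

Pair of sandals $19.52: apparel, under $50.00 → 0% → $0.00
Snow pants $132.04: apparel, $50.00 or more → 4.5% → $5.94
Leather boots $140.13: apparel, $50.00 or more → 4.5% → $6.31
Dress shirt $26.04: apparel, under $50.00 → 0% → $0.00
Tax on apparel = $0.00 + $5.94 + $6.31 + $0.00 = $12.25

$12.25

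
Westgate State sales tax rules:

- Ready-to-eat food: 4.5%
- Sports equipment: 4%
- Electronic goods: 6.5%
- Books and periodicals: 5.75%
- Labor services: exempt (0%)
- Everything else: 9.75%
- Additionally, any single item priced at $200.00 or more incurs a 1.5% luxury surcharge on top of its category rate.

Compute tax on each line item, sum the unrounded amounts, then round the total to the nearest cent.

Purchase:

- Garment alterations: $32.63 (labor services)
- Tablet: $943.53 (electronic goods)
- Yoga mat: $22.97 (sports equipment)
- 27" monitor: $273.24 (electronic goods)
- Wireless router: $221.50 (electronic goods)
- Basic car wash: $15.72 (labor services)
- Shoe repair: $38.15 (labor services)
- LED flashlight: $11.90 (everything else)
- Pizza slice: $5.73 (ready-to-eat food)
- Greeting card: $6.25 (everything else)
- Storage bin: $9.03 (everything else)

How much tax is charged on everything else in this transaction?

$2.65

LED flashlight $11.90: everything else → 9.75% → $1.16025
Greeting card $6.25: everything else → 9.75% → $0.609375
Storage bin $9.03: everything else → 9.75% → $0.880425
Tax on everything else: unrounded sum = $2.65005 → $2.65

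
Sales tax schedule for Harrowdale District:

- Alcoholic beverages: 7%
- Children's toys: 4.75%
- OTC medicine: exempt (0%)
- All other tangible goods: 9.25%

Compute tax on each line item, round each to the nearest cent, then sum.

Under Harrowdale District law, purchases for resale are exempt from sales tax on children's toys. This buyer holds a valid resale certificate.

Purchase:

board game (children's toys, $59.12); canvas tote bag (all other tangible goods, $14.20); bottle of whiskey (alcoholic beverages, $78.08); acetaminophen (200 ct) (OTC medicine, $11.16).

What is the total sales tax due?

$6.78

Board game $59.12: children's toys, buyer-exempt → 0% → $0.00
Canvas tote bag $14.20: all other tangible goods → 9.25% → $1.31
Bottle of whiskey $78.08: alcoholic beverages → 7% → $5.47
Acetaminophen (200 ct) $11.16: OTC medicine → 0% → $0.00
Total tax = $1.31 + $5.47 = $6.78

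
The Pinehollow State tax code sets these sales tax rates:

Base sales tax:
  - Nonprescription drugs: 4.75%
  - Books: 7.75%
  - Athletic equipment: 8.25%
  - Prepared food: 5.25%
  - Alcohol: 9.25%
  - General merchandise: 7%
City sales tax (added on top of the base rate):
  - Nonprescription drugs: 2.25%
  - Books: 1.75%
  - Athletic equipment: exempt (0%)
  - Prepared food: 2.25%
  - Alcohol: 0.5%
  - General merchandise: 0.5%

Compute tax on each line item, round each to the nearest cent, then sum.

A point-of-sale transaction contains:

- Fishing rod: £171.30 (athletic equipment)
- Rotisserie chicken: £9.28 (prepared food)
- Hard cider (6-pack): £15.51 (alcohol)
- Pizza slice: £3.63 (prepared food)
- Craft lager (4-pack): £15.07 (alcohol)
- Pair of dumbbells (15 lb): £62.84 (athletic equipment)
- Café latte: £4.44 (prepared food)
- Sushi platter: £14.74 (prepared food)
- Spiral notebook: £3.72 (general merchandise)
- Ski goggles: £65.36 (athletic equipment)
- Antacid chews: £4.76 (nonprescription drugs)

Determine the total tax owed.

Fishing rod £171.30: athletic equipment → 8.25% + 0% city = 8.25% → £14.13
Rotisserie chicken £9.28: prepared food → 5.25% + 2.25% city = 7.5% → £0.70
Hard cider (6-pack) £15.51: alcohol → 9.25% + 0.5% city = 9.75% → £1.51
Pizza slice £3.63: prepared food → 5.25% + 2.25% city = 7.5% → £0.27
Craft lager (4-pack) £15.07: alcohol → 9.25% + 0.5% city = 9.75% → £1.47
Pair of dumbbells (15 lb) £62.84: athletic equipment → 8.25% + 0% city = 8.25% → £5.18
Café latte £4.44: prepared food → 5.25% + 2.25% city = 7.5% → £0.33
Sushi platter £14.74: prepared food → 5.25% + 2.25% city = 7.5% → £1.11
Spiral notebook £3.72: general merchandise → 7% + 0.5% city = 7.5% → £0.28
Ski goggles £65.36: athletic equipment → 8.25% + 0% city = 8.25% → £5.39
Antacid chews £4.76: nonprescription drugs → 4.75% + 2.25% city = 7% → £0.33
Total tax = £14.13 + £0.70 + £1.51 + £0.27 + £1.47 + £5.18 + £0.33 + £1.11 + £0.28 + £5.39 + £0.33 = £30.70

£30.70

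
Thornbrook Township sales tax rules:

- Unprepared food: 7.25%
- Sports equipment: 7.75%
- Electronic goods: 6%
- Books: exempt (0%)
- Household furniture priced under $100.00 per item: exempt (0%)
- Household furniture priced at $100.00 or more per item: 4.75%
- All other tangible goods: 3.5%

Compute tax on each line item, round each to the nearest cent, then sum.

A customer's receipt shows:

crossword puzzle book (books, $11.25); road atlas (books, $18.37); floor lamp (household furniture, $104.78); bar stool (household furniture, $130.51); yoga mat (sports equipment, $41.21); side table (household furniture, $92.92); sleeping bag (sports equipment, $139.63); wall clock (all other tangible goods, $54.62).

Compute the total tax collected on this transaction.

Crossword puzzle book $11.25: books → 0% → $0.00
Road atlas $18.37: books → 0% → $0.00
Floor lamp $104.78: household furniture, $100.00 or more → 4.75% → $4.98
Bar stool $130.51: household furniture, $100.00 or more → 4.75% → $6.20
Yoga mat $41.21: sports equipment → 7.75% → $3.19
Side table $92.92: household furniture, under $100.00 → 0% → $0.00
Sleeping bag $139.63: sports equipment → 7.75% → $10.82
Wall clock $54.62: all other tangible goods → 3.5% → $1.91
Total tax = $4.98 + $6.20 + $3.19 + $10.82 + $1.91 = $27.10

$27.10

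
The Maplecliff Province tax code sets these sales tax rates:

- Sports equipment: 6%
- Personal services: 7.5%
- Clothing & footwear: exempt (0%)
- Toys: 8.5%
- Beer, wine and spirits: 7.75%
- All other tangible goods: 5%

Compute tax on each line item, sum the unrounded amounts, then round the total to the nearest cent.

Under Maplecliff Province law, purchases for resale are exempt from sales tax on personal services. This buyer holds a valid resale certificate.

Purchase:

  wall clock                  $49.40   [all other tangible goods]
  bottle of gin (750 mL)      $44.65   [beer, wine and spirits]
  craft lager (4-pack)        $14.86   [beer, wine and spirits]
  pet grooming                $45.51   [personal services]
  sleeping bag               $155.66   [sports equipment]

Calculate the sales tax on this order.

$16.42

Wall clock $49.40: all other tangible goods → 5% → $2.47
Bottle of gin (750 mL) $44.65: beer, wine and spirits → 7.75% → $3.460375
Craft lager (4-pack) $14.86: beer, wine and spirits → 7.75% → $1.15165
Pet grooming $45.51: personal services, buyer-exempt → 0% → $0.00
Sleeping bag $155.66: sports equipment → 6% → $9.3396
Unrounded tax sum = $16.421625 → $16.42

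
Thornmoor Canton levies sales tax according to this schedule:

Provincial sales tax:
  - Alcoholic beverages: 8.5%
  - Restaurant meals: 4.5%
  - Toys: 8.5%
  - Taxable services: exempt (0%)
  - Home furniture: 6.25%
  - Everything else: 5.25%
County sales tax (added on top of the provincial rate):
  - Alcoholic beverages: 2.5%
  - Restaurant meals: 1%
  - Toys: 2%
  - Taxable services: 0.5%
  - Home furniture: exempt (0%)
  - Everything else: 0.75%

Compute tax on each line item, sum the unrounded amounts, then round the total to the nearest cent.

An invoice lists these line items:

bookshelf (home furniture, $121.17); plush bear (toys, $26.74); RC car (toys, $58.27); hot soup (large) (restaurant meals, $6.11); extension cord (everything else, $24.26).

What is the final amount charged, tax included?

$254.84

Bookshelf $121.17: home furniture → 6.25% + 0% county = 6.25% → $7.573125
Plush bear $26.74: toys → 8.5% + 2% county = 10.5% → $2.8077
RC car $58.27: toys → 8.5% + 2% county = 10.5% → $6.11835
Hot soup (large) $6.11: restaurant meals → 4.5% + 1% county = 5.5% → $0.33605
Extension cord $24.26: everything else → 5.25% + 0.75% county = 6% → $1.4556
Subtotal = $236.55; unrounded tax = $18.290825 → $18.29; total due = $254.84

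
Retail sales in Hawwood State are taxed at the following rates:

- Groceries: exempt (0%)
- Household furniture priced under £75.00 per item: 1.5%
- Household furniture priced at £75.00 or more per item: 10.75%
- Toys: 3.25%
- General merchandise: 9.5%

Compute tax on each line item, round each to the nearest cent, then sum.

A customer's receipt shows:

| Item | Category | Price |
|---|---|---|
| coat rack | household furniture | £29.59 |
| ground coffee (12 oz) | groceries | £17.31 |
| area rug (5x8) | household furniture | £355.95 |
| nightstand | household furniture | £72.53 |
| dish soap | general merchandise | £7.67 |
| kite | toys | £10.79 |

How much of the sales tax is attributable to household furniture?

£39.79

Coat rack £29.59: household furniture, under £75.00 → 1.5% → £0.44
Area rug (5x8) £355.95: household furniture, £75.00 or more → 10.75% → £38.26
Nightstand £72.53: household furniture, under £75.00 → 1.5% → £1.09
Tax on household furniture = £0.44 + £38.26 + £1.09 = £39.79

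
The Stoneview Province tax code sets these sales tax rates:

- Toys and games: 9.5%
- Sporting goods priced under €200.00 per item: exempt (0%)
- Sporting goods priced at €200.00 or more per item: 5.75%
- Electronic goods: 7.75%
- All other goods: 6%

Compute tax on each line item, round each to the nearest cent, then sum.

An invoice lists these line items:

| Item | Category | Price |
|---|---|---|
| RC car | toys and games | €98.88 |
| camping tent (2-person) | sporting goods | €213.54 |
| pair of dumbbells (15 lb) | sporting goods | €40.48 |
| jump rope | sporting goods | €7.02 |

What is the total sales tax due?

RC car €98.88: toys and games → 9.5% → €9.39
Camping tent (2-person) €213.54: sporting goods, €200.00 or more → 5.75% → €12.28
Pair of dumbbells (15 lb) €40.48: sporting goods, under €200.00 → 0% → €0.00
Jump rope €7.02: sporting goods, under €200.00 → 0% → €0.00
Total tax = €9.39 + €12.28 = €21.67

€21.67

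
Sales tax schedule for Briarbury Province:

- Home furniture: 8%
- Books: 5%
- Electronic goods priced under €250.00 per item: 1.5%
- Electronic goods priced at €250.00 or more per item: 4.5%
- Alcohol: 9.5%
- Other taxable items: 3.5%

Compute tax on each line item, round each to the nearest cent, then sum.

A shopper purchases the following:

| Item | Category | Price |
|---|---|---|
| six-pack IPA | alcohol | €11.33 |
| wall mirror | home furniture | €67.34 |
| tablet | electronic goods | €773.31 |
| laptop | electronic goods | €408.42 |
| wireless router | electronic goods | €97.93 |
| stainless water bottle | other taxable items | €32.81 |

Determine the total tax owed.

€62.27

Six-pack IPA €11.33: alcohol → 9.5% → €1.08
Wall mirror €67.34: home furniture → 8% → €5.39
Tablet €773.31: electronic goods, €250.00 or more → 4.5% → €34.80
Laptop €408.42: electronic goods, €250.00 or more → 4.5% → €18.38
Wireless router €97.93: electronic goods, under €250.00 → 1.5% → €1.47
Stainless water bottle €32.81: other taxable items → 3.5% → €1.15
Total tax = €1.08 + €5.39 + €34.80 + €18.38 + €1.47 + €1.15 = €62.27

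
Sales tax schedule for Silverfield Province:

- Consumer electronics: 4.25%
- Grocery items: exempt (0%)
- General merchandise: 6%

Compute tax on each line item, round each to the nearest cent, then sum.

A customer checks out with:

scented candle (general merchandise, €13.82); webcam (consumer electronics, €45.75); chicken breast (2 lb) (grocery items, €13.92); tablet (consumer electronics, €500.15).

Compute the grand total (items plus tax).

Scented candle €13.82: general merchandise → 6% → €0.83
Webcam €45.75: consumer electronics → 4.25% → €1.94
Chicken breast (2 lb) €13.92: grocery items → 0% → €0.00
Tablet €500.15: consumer electronics → 4.25% → €21.26
Subtotal = €573.64; tax = €24.03; total due = €597.67

€597.67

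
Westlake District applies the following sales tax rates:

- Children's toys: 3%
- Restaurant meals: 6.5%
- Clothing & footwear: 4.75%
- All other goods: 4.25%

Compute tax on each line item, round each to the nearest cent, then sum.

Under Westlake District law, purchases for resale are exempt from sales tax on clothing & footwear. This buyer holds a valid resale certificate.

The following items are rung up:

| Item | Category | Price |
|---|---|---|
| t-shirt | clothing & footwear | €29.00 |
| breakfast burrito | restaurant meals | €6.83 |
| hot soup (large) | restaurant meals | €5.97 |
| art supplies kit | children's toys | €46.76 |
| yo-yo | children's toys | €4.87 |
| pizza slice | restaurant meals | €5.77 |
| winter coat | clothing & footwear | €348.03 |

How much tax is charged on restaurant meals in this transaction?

Breakfast burrito €6.83: restaurant meals → 6.5% → €0.44
Hot soup (large) €5.97: restaurant meals → 6.5% → €0.39
Pizza slice €5.77: restaurant meals → 6.5% → €0.38
Tax on restaurant meals = €0.44 + €0.39 + €0.38 = €1.21

€1.21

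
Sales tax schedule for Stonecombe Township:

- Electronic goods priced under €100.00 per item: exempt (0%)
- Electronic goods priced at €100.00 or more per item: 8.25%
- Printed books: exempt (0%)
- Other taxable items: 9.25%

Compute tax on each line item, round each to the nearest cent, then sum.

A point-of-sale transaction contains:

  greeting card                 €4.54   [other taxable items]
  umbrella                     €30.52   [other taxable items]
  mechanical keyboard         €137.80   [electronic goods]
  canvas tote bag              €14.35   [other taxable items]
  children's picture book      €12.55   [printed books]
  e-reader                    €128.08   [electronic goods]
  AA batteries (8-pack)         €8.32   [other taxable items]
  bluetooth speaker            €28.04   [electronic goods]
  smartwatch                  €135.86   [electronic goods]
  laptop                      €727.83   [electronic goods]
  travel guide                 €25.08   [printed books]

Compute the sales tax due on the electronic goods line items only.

Mechanical keyboard €137.80: electronic goods, €100.00 or more → 8.25% → €11.37
E-reader €128.08: electronic goods, €100.00 or more → 8.25% → €10.57
Bluetooth speaker €28.04: electronic goods, under €100.00 → 0% → €0.00
Smartwatch €135.86: electronic goods, €100.00 or more → 8.25% → €11.21
Laptop €727.83: electronic goods, €100.00 or more → 8.25% → €60.05
Tax on electronic goods = €11.37 + €10.57 + €0.00 + €11.21 + €60.05 = €93.20

€93.20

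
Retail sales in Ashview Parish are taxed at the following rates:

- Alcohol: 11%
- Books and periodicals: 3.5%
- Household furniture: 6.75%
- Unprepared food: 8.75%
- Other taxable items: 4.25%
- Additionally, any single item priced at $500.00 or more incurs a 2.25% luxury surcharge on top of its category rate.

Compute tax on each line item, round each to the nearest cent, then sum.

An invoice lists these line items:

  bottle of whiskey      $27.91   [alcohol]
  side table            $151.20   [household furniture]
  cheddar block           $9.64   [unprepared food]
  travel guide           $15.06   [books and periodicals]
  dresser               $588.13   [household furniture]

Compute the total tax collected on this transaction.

$67.58

Bottle of whiskey $27.91: alcohol → 11% → $3.07
Side table $151.20: household furniture → 6.75% → $10.21
Cheddar block $9.64: unprepared food → 8.75% → $0.84
Travel guide $15.06: books and periodicals → 3.5% → $0.53
Dresser $588.13: household furniture → 6.75% + 2.25% surcharge = 9% → $52.93
Total tax = $3.07 + $10.21 + $0.84 + $0.53 + $52.93 = $67.58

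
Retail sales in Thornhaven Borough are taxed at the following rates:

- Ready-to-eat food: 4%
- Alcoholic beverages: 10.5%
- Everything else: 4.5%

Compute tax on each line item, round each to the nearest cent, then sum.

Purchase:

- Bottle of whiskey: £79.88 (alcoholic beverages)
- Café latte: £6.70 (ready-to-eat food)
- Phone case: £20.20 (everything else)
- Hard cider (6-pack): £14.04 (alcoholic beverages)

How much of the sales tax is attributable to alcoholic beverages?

Bottle of whiskey £79.88: alcoholic beverages → 10.5% → £8.39
Hard cider (6-pack) £14.04: alcoholic beverages → 10.5% → £1.47
Tax on alcoholic beverages = £8.39 + £1.47 = £9.86

£9.86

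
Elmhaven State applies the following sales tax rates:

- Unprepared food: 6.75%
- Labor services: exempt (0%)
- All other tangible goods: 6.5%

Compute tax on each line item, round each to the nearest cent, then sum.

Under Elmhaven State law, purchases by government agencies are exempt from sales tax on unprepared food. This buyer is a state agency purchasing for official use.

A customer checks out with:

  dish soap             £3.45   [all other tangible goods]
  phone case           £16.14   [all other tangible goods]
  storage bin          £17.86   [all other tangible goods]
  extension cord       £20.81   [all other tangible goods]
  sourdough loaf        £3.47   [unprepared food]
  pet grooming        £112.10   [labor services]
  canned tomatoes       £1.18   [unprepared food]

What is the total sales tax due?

Dish soap £3.45: all other tangible goods → 6.5% → £0.22
Phone case £16.14: all other tangible goods → 6.5% → £1.05
Storage bin £17.86: all other tangible goods → 6.5% → £1.16
Extension cord £20.81: all other tangible goods → 6.5% → £1.35
Sourdough loaf £3.47: unprepared food, buyer-exempt → 0% → £0.00
Pet grooming £112.10: labor services → 0% → £0.00
Canned tomatoes £1.18: unprepared food, buyer-exempt → 0% → £0.00
Total tax = £0.22 + £1.05 + £1.16 + £1.35 = £3.78

£3.78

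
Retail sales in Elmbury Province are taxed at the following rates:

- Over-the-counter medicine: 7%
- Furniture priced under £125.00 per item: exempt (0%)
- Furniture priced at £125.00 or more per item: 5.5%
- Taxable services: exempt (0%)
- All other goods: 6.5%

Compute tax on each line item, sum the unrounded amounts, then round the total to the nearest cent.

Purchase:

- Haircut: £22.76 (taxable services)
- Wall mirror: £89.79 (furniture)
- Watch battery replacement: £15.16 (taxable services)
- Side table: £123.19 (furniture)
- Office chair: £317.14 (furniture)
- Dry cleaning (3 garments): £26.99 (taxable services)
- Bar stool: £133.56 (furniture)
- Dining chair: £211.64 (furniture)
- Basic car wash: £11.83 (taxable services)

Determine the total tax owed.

Haircut £22.76: taxable services → 0% → £0.00
Wall mirror £89.79: furniture, under £125.00 → 0% → £0.00
Watch battery replacement £15.16: taxable services → 0% → £0.00
Side table £123.19: furniture, under £125.00 → 0% → £0.00
Office chair £317.14: furniture, £125.00 or more → 5.5% → £17.4427
Dry cleaning (3 garments) £26.99: taxable services → 0% → £0.00
Bar stool £133.56: furniture, £125.00 or more → 5.5% → £7.3458
Dining chair £211.64: furniture, £125.00 or more → 5.5% → £11.6402
Basic car wash £11.83: taxable services → 0% → £0.00
Unrounded tax sum = £36.4287 → £36.43

£36.43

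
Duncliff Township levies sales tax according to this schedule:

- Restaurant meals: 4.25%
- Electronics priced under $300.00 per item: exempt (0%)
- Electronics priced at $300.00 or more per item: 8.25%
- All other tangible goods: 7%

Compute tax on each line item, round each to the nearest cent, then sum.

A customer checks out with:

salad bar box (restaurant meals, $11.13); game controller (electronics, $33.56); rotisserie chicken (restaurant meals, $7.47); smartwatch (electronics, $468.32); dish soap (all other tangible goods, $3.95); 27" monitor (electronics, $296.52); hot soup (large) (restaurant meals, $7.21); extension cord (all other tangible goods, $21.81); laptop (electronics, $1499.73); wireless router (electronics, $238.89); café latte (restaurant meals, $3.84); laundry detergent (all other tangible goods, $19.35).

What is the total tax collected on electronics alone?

Game controller $33.56: electronics, under $300.00 → 0% → $0.00
Smartwatch $468.32: electronics, $300.00 or more → 8.25% → $38.64
27" monitor $296.52: electronics, under $300.00 → 0% → $0.00
Laptop $1499.73: electronics, $300.00 or more → 8.25% → $123.73
Wireless router $238.89: electronics, under $300.00 → 0% → $0.00
Tax on electronics = $0.00 + $38.64 + $0.00 + $123.73 + $0.00 = $162.37

$162.37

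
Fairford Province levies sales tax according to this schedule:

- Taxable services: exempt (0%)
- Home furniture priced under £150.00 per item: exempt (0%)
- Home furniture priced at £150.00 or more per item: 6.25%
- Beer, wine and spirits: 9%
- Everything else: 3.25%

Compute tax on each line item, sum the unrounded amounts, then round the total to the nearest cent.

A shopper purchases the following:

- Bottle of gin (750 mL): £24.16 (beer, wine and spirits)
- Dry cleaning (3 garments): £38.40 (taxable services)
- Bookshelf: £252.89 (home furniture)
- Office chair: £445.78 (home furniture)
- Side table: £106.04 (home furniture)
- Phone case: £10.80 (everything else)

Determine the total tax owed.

Bottle of gin (750 mL) £24.16: beer, wine and spirits → 9% → £2.1744
Dry cleaning (3 garments) £38.40: taxable services → 0% → £0.00
Bookshelf £252.89: home furniture, £150.00 or more → 6.25% → £15.805625
Office chair £445.78: home furniture, £150.00 or more → 6.25% → £27.86125
Side table £106.04: home furniture, under £150.00 → 0% → £0.00
Phone case £10.80: everything else → 3.25% → £0.351
Unrounded tax sum = £46.192275 → £46.19

£46.19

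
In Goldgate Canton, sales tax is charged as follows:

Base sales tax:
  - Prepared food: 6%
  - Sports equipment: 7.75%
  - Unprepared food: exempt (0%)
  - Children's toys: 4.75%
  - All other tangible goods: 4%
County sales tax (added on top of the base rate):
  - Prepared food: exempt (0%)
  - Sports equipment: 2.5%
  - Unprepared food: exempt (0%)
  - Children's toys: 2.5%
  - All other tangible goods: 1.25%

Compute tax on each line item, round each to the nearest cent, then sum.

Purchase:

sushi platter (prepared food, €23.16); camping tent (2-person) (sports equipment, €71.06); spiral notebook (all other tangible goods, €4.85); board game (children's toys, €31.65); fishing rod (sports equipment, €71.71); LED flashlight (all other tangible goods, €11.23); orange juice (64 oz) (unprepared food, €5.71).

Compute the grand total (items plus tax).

€238.52

Sushi platter €23.16: prepared food → 6% + 0% county = 6% → €1.39
Camping tent (2-person) €71.06: sports equipment → 7.75% + 2.5% county = 10.25% → €7.28
Spiral notebook €4.85: all other tangible goods → 4% + 1.25% county = 5.25% → €0.25
Board game €31.65: children's toys → 4.75% + 2.5% county = 7.25% → €2.29
Fishing rod €71.71: sports equipment → 7.75% + 2.5% county = 10.25% → €7.35
LED flashlight €11.23: all other tangible goods → 4% + 1.25% county = 5.25% → €0.59
Orange juice (64 oz) €5.71: unprepared food → 0% + 0% county = 0% → €0.00
Subtotal = €219.37; tax = €19.15; total due = €238.52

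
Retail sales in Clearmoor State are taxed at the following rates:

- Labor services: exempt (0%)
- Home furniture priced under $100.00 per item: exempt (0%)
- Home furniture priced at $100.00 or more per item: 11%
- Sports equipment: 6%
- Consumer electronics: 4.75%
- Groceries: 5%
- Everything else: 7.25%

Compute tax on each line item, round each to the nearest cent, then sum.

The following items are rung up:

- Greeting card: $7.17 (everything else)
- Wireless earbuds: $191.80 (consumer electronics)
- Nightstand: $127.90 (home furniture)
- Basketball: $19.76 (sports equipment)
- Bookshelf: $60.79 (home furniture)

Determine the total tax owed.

Greeting card $7.17: everything else → 7.25% → $0.52
Wireless earbuds $191.80: consumer electronics → 4.75% → $9.11
Nightstand $127.90: home furniture, $100.00 or more → 11% → $14.07
Basketball $19.76: sports equipment → 6% → $1.19
Bookshelf $60.79: home furniture, under $100.00 → 0% → $0.00
Total tax = $0.52 + $9.11 + $14.07 + $1.19 = $24.89

$24.89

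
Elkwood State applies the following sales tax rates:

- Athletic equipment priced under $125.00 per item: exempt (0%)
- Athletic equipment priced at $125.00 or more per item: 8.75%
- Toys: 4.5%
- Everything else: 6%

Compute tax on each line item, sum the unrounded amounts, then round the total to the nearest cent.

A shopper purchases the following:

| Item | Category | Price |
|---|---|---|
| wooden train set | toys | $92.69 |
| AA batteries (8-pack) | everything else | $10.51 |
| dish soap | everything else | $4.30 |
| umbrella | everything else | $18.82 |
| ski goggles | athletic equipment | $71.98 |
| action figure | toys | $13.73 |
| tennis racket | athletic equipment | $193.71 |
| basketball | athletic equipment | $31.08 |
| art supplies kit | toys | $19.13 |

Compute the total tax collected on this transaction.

$24.62

Wooden train set $92.69: toys → 4.5% → $4.17105
AA batteries (8-pack) $10.51: everything else → 6% → $0.6306
Dish soap $4.30: everything else → 6% → $0.258
Umbrella $18.82: everything else → 6% → $1.1292
Ski goggles $71.98: athletic equipment, under $125.00 → 0% → $0.00
Action figure $13.73: toys → 4.5% → $0.61785
Tennis racket $193.71: athletic equipment, $125.00 or more → 8.75% → $16.949625
Basketball $31.08: athletic equipment, under $125.00 → 0% → $0.00
Art supplies kit $19.13: toys → 4.5% → $0.86085
Unrounded tax sum = $24.617175 → $24.62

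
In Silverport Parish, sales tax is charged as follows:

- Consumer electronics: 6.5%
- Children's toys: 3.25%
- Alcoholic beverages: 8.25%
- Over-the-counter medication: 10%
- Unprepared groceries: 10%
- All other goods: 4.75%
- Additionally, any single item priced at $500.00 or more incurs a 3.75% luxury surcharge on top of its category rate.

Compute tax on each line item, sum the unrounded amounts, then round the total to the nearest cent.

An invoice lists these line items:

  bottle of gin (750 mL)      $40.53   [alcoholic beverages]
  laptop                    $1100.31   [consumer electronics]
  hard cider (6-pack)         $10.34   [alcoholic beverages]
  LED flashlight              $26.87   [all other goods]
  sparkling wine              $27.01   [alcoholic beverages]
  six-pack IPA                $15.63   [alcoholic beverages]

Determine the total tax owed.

Bottle of gin (750 mL) $40.53: alcoholic beverages → 8.25% → $3.343725
Laptop $1100.31: consumer electronics → 6.5% + 3.75% surcharge = 10.25% → $112.781775
Hard cider (6-pack) $10.34: alcoholic beverages → 8.25% → $0.85305
LED flashlight $26.87: all other goods → 4.75% → $1.276325
Sparkling wine $27.01: alcoholic beverages → 8.25% → $2.228325
Six-pack IPA $15.63: alcoholic beverages → 8.25% → $1.289475
Unrounded tax sum = $121.772675 → $121.77

$121.77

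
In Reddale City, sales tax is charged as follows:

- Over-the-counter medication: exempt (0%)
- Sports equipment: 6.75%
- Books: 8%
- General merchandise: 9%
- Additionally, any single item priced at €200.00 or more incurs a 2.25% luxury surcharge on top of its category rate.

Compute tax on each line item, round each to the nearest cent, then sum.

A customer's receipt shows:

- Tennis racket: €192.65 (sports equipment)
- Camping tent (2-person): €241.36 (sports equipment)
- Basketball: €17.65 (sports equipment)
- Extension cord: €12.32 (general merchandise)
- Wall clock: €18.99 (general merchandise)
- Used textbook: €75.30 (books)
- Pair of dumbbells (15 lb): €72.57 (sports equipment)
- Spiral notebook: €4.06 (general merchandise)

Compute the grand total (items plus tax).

€684.92

Tennis racket €192.65: sports equipment → 6.75% → €13.00
Camping tent (2-person) €241.36: sports equipment → 6.75% + 2.25% surcharge = 9% → €21.72
Basketball €17.65: sports equipment → 6.75% → €1.19
Extension cord €12.32: general merchandise → 9% → €1.11
Wall clock €18.99: general merchandise → 9% → €1.71
Used textbook €75.30: books → 8% → €6.02
Pair of dumbbells (15 lb) €72.57: sports equipment → 6.75% → €4.90
Spiral notebook €4.06: general merchandise → 9% → €0.37
Subtotal = €634.90; tax = €50.02; total due = €684.92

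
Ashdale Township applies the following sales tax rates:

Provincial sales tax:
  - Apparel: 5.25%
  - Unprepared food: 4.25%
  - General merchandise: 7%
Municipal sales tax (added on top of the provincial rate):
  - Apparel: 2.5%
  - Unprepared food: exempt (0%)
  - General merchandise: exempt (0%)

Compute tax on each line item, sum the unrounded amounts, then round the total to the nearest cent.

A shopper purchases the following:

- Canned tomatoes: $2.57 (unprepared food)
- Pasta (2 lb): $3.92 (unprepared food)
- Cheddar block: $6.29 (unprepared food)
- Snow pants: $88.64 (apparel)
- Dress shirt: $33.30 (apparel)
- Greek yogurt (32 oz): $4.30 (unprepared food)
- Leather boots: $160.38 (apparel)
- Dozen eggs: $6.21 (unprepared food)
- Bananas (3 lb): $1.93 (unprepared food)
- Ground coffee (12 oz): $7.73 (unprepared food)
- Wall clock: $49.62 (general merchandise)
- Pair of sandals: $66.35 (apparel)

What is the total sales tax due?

$31.90

Canned tomatoes $2.57: unprepared food → 4.25% + 0% municipal = 4.25% → $0.109225
Pasta (2 lb) $3.92: unprepared food → 4.25% + 0% municipal = 4.25% → $0.1666
Cheddar block $6.29: unprepared food → 4.25% + 0% municipal = 4.25% → $0.267325
Snow pants $88.64: apparel → 5.25% + 2.5% municipal = 7.75% → $6.8696
Dress shirt $33.30: apparel → 5.25% + 2.5% municipal = 7.75% → $2.58075
Greek yogurt (32 oz) $4.30: unprepared food → 4.25% + 0% municipal = 4.25% → $0.18275
Leather boots $160.38: apparel → 5.25% + 2.5% municipal = 7.75% → $12.42945
Dozen eggs $6.21: unprepared food → 4.25% + 0% municipal = 4.25% → $0.263925
Bananas (3 lb) $1.93: unprepared food → 4.25% + 0% municipal = 4.25% → $0.082025
Ground coffee (12 oz) $7.73: unprepared food → 4.25% + 0% municipal = 4.25% → $0.328525
Wall clock $49.62: general merchandise → 7% + 0% municipal = 7% → $3.4734
Pair of sandals $66.35: apparel → 5.25% + 2.5% municipal = 7.75% → $5.142125
Unrounded tax sum = $31.8957 → $31.90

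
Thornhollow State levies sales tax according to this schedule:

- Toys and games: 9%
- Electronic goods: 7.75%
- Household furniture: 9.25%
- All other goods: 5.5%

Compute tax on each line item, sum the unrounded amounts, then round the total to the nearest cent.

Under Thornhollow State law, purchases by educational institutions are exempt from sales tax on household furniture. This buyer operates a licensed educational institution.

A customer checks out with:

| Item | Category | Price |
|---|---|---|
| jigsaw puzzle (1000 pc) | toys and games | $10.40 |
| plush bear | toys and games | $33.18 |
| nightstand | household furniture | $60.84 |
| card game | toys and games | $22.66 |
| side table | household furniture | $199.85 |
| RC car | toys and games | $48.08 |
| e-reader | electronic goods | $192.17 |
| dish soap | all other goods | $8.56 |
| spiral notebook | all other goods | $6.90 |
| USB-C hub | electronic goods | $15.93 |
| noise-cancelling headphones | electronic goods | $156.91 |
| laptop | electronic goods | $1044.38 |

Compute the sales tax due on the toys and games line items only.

Jigsaw puzzle (1000 pc) $10.40: toys and games → 9% → $0.936
Plush bear $33.18: toys and games → 9% → $2.9862
Card game $22.66: toys and games → 9% → $2.0394
RC car $48.08: toys and games → 9% → $4.3272
Tax on toys and games: unrounded sum = $10.2888 → $10.29

$10.29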